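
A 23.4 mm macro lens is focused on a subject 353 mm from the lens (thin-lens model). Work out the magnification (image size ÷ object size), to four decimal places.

Thin lens: 1/f = 1/dₒ + 1/dᵢ → 1/dᵢ = 1/23.4 − 1/353 = 0.0399022 mm⁻¹, so dᵢ ≈ 25.0613 mm.
Magnification m = dᵢ/dₒ = 25.0613/353 ≈ 0.07100.

0.0710×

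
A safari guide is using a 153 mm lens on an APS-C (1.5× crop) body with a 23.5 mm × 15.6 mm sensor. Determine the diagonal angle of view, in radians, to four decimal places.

Sensor diagonal = √(23.5² + 15.6²) = √795.6100 ≈ 28.2066 mm.
Angle of view α = 2·arctan(d/2f) with d = 28.2066 mm and f = 153 mm.
d/2f = 0.09218; arctan(0.09218) ≈ 0.0919 rad, so α ≈ 0.1838 rad.

0.1838 rad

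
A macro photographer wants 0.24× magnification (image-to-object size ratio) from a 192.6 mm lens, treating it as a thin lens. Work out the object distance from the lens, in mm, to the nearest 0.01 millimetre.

995.10 mm

With m = dᵢ/dₒ and 1/f = 1/dₒ + 1/dᵢ, substituting dᵢ = m·dₒ gives 1/f = (1 + 1/m)/dₒ, hence dₒ = f·(1 + 1/m).
dₒ = 192.6 × (1 + 1/0.24) = 192.6 × 5.16667 ≈ 995.100 mm.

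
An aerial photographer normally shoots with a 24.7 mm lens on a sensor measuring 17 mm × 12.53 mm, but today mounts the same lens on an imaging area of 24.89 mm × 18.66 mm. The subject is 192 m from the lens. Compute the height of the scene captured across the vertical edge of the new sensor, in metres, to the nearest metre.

145 m

The focal length stays 24.7 mm; the relevant sensor dimension is now h = 18.66 mm. Object distance dₒ = 192 m = 192000 mm.
Thin-lens field height W = h·(dₒ − f)/f = 18.66 × (192000 − 24.7)/24.7 ≈ 145030.733 mm = 145.031 m.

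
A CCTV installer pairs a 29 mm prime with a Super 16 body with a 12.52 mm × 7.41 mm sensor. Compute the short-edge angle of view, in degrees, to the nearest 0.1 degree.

Angle of view α = 2·arctan(h/2f) with h = 7.41 mm and f = 29 mm.
h/2f = 0.12776; arctan(0.12776) ≈ 7.2806°, so α ≈ 14.5612°.

14.6°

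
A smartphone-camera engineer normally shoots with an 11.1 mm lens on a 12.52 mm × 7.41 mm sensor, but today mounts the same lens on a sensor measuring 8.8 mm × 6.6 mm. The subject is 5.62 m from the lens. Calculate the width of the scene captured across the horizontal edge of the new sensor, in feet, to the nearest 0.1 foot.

The focal length stays 11.1 mm; the relevant sensor dimension is now w = 8.8 mm. Object distance dₒ = 5.62 m = 5620 mm.
Thin-lens field width W = w·(dₒ − f)/f = 8.8 × (5620 − 11.1)/11.1 ≈ 4446.695 mm = 4446.695/304.8 ft = 14.5889 ft.

14.6 ft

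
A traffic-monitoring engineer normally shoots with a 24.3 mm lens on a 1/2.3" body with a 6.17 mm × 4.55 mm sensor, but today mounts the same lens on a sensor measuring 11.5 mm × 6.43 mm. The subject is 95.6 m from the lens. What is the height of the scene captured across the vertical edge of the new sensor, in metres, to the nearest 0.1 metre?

The focal length stays 24.3 mm; the relevant sensor dimension is now h = 6.43 mm. Object distance dₒ = 95.6 m = 95600 mm.
Thin-lens field height W = h·(dₒ − f)/f = 6.43 × (95600 − 24.3)/24.3 ≈ 25290.196 mm = 25.2902 m.

25.3 m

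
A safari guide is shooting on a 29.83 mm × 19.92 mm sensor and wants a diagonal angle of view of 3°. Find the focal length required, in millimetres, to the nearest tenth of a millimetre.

Sensor diagonal = √(29.83² + 19.92²) = √1286.6353 ≈ 35.8697 mm.
From α = 2·arctan(d/2f) we get f = d / (2·tan(α/2)).
With d = 35.8697 mm and α/2 = 1.5°, tan(α/2) ≈ 0.02619, so f ≈ 35.8697 / 0.05237 ≈ 684.9043 mm.

684.9 mm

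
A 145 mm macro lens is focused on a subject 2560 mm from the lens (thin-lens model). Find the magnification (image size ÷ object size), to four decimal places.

Thin lens: 1/f = 1/dₒ + 1/dᵢ → 1/dᵢ = 1/145 − 1/2560 = 0.0065059 mm⁻¹, so dᵢ ≈ 153.7060 mm.
Magnification m = dᵢ/dₒ = 153.7060/2560 ≈ 0.06004.

0.0600×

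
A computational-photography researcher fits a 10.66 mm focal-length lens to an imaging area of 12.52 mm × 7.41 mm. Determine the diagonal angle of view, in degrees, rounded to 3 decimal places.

Sensor diagonal = √(12.52² + 7.41²) = √211.6585 ≈ 14.5485 mm.
Angle of view α = 2·arctan(d/2f) with d = 14.5485 mm and f = 10.66 mm.
d/2f = 0.68239; arctan(0.68239) ≈ 34.3091°, so α ≈ 68.6182°.

68.618°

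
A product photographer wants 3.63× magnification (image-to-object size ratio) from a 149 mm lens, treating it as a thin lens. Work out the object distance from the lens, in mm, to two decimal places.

190.05 mm

With m = dᵢ/dₒ and 1/f = 1/dₒ + 1/dᵢ, substituting dᵢ = m·dₒ gives 1/f = (1 + 1/m)/dₒ, hence dₒ = f·(1 + 1/m).
dₒ = 149 × (1 + 1/3.63) = 149 × 1.27548 ≈ 190.047 mm.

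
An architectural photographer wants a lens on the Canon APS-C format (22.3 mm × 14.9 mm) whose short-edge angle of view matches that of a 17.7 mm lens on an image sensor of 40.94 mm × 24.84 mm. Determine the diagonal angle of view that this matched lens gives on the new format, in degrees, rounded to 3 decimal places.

Equal short-edge AOV ⇒ f₂ = f₁ · 14.9/24.84 = 17.7 × 0.59984 ≈ 10.6171 mm.
Sensor diagonal = √(22.3² + 14.9²) = √719.3000 ≈ 26.8198 mm.
Diagonal AOV on the new format = 2·arctan(26.8198 / (2 × 10.6171)) = 2·arctan(1.26304) ≈ 103.2598°.

103.260°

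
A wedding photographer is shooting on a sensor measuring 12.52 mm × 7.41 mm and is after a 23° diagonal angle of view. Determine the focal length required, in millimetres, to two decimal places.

35.75 mm

Sensor diagonal = √(12.52² + 7.41²) = √211.6585 ≈ 14.5485 mm.
From α = 2·arctan(d/2f) we get f = d / (2·tan(α/2)).
With d = 14.5485 mm and α/2 = 11.5°, tan(α/2) ≈ 0.20345, so f ≈ 14.5485 / 0.40690 ≈ 35.7541 mm.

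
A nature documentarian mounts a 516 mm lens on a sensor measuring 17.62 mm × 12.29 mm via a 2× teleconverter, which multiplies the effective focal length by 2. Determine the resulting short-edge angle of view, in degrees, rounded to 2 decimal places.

Effective focal length f = 516 × 2 = 1032 mm.
α = 2·arctan(12.29 / (2 × 1032)) = 2·arctan(0.00595) ≈ 0.6823°.

0.68°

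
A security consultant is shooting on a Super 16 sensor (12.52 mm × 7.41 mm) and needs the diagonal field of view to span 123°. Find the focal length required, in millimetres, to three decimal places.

3.950 mm

Sensor diagonal = √(12.52² + 7.41²) = √211.6585 ≈ 14.5485 mm.
From α = 2·arctan(d/2f) we get f = d / (2·tan(α/2)).
With d = 14.5485 mm and α/2 = 61.5°, tan(α/2) ≈ 1.84177, so f ≈ 14.5485 / 3.68354 ≈ 3.9496 mm.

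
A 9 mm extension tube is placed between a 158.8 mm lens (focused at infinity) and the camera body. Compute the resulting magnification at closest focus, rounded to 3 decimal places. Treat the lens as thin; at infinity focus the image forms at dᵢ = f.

0.057×

The tube moves the image plane from f to f + e, so dᵢ = 158.8 + 9 = 167.8 mm. Focus is achieved when 1/f = 1/dₒ + 1/dᵢ, giving dₒ = 1/(1/f − 1/(f+e)).
Magnification m = dᵢ/dₒ = (f+e)·(1/f − 1/(f+e)) = e/f = 9/158.8 ≈ 0.0567.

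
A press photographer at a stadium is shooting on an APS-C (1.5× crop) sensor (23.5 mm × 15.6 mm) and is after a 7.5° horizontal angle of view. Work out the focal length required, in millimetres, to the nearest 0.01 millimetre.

179.27 mm

From α = 2·arctan(w/2f) we get f = w / (2·tan(α/2)).
With w = 23.5 mm and α/2 = 3.75°, tan(α/2) ≈ 0.06554, so f ≈ 23.5 / 0.13109 ≈ 179.2704 mm.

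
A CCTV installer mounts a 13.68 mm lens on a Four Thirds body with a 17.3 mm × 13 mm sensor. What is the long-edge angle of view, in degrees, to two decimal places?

Angle of view α = 2·arctan(w/2f) with w = 17.3 mm and f = 13.68 mm.
w/2f = 0.63231; arctan(0.63231) ≈ 32.3056°, so α ≈ 64.6111°.

64.61°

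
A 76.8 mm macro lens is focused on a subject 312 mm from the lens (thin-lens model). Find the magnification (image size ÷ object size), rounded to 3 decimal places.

Thin lens: 1/f = 1/dₒ + 1/dᵢ → 1/dᵢ = 1/76.8 − 1/312 = 0.0098157 mm⁻¹, so dᵢ ≈ 101.8776 mm.
Magnification m = dᵢ/dₒ = 101.8776/312 ≈ 0.32653.

0.327×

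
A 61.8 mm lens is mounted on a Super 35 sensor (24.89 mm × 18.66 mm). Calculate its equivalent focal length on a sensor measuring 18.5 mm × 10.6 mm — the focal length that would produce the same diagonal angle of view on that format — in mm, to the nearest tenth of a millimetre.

Sensor diagonal = √(24.89² + 18.66²) = √967.7077 ≈ 31.1080 mm.
Sensor diagonal = √(18.5² + 10.6²) = √454.6100 ≈ 21.3216 mm.
Equal angle of view means equal diagonal/f ratio, so f₂ = f₁ · (diagonal₂/diagonal₁) = 61.8 × 21.3216/31.1080.
f₂ = 61.8 × 0.68541 ≈ 42.358 mm.

42.4 mm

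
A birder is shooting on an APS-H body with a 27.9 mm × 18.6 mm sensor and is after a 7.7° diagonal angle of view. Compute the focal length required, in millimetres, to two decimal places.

249.13 mm

Sensor diagonal = √(27.9² + 18.6²) = √1124.3700 ≈ 33.5316 mm.
From α = 2·arctan(d/2f) we get f = d / (2·tan(α/2)).
With d = 33.5316 mm and α/2 = 3.85°, tan(α/2) ≈ 0.06730, so f ≈ 33.5316 / 0.13459 ≈ 249.1335 mm.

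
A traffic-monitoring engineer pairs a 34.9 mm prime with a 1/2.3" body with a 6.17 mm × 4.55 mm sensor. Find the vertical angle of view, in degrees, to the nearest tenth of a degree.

7.5°

Angle of view α = 2·arctan(h/2f) with h = 4.55 mm and f = 34.9 mm.
h/2f = 0.06519; arctan(0.06519) ≈ 3.7296°, so α ≈ 7.4592°.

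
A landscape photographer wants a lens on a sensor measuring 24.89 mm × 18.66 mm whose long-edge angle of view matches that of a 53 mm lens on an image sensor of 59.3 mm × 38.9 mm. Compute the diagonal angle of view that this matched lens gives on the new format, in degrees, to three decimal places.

69.922°

Equal long-edge AOV ⇒ f₂ = f₁ · 24.89/59.3 = 53 × 0.41973 ≈ 22.2457 mm.
Sensor diagonal = √(24.89² + 18.66²) = √967.7077 ≈ 31.1080 mm.
Diagonal AOV on the new format = 2·arctan(31.1080 / (2 × 22.2457)) = 2·arctan(0.69919) ≈ 69.9218°.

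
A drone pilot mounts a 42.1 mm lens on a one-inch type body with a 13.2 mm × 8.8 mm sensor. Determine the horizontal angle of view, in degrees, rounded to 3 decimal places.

17.819°

Angle of view α = 2·arctan(w/2f) with w = 13.2 mm and f = 42.1 mm.
w/2f = 0.15677; arctan(0.15677) ≈ 8.9097°, so α ≈ 17.8194°.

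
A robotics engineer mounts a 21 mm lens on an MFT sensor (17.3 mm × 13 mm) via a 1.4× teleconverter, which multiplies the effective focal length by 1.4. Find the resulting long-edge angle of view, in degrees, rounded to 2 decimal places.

32.79°

Effective focal length f = 21 × 1.4 = 29.4 mm.
α = 2·arctan(17.3 / (2 × 29.4)) = 2·arctan(0.29422) ≈ 32.7896°.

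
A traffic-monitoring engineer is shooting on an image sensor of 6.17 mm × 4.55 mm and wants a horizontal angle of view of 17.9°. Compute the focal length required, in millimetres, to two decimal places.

19.59 mm

From α = 2·arctan(w/2f) we get f = w / (2·tan(α/2)).
With w = 6.17 mm and α/2 = 8.95°, tan(α/2) ≈ 0.15749, so f ≈ 6.17 / 0.31498 ≈ 19.5885 mm.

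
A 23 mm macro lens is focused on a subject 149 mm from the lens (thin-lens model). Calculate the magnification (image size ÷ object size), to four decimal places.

0.1825×

Thin lens: 1/f = 1/dₒ + 1/dᵢ → 1/dᵢ = 1/23 − 1/149 = 0.0367669 mm⁻¹, so dᵢ ≈ 27.1984 mm.
Magnification m = dᵢ/dₒ = 27.1984/149 ≈ 0.18254.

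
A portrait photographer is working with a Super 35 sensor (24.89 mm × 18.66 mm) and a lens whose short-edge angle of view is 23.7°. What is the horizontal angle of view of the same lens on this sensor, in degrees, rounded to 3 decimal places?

31.271°

From the short-edge AOV: f = 18.66 / (2·tan(11.85°)) = 18.66 / 0.41964 ≈ 44.4663 mm.
Horizontal AOV = 2·arctan(24.89 / (2 × 44.4663)) = 2·arctan(0.27987) ≈ 31.2712°.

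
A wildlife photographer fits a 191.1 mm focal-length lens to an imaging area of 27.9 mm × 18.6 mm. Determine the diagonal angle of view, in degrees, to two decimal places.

Sensor diagonal = √(27.9² + 18.6²) = √1124.3700 ≈ 33.5316 mm.
Angle of view α = 2·arctan(d/2f) with d = 33.5316 mm and f = 191.1 mm.
d/2f = 0.08773; arctan(0.08773) ≈ 5.0139°, so α ≈ 10.0278°.

10.03°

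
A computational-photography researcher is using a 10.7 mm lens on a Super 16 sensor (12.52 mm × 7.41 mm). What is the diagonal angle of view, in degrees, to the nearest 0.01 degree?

68.42°

Sensor diagonal = √(12.52² + 7.41²) = √211.6585 ≈ 14.5485 mm.
Angle of view α = 2·arctan(d/2f) with d = 14.5485 mm and f = 10.7 mm.
d/2f = 0.67984; arctan(0.67984) ≈ 34.2093°, so α ≈ 68.4185°.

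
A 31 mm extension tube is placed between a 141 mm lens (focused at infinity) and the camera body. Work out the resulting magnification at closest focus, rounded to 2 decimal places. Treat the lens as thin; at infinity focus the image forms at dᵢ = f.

0.22×

The tube moves the image plane from f to f + e, so dᵢ = 141 + 31 = 172 mm. Focus is achieved when 1/f = 1/dₒ + 1/dᵢ, giving dₒ = 1/(1/f − 1/(f+e)).
Magnification m = dᵢ/dₒ = (f+e)·(1/f − 1/(f+e)) = e/f = 31/141 ≈ 0.2199.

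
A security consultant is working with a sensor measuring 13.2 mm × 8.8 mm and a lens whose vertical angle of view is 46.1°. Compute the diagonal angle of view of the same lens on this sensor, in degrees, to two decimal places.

From the vertical AOV: f = 8.8 / (2·tan(23.05°)) = 8.8 / 0.85101 ≈ 10.3407 mm.
Sensor diagonal = √(13.2² + 8.8²) = √251.6800 ≈ 15.8644 mm.
Diagonal AOV = 2·arctan(15.8644 / (2 × 10.3407)) = 2·arctan(0.76709) ≈ 74.9829°.

74.98°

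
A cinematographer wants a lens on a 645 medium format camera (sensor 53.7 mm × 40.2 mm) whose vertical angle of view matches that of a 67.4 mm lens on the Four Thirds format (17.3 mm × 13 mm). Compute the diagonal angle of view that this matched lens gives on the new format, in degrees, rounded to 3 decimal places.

18.284°

Equal vertical AOV ⇒ f₂ = f₁ · 40.2/13 = 67.4 × 3.09231 ≈ 208.4215 mm.
Sensor diagonal = √(53.7² + 40.2²) = √4499.7300 ≈ 67.0800 mm.
Diagonal AOV on the new format = 2·arctan(67.0800 / (2 × 208.4215)) = 2·arctan(0.16092) ≈ 18.2838°.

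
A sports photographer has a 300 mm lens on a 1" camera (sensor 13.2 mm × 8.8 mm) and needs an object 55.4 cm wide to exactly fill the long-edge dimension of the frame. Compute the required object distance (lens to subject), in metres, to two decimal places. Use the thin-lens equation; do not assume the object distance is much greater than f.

W: 55.4 cm = 554 mm.
Magnification m = w/W = dᵢ/dₒ; combined with 1/f = 1/dₒ + 1/dᵢ this gives dₒ = f·(1 + W/w).
dₒ = 300 mm × (1 + 554/13.2) = 300 × 42.9697 ≈ 12890.909 mm = 12.8909 m.

12.89 m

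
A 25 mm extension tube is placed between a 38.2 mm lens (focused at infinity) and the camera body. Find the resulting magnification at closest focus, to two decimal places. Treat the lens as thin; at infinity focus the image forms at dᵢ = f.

The tube moves the image plane from f to f + e, so dᵢ = 38.2 + 25 = 63.2 mm. Focus is achieved when 1/f = 1/dₒ + 1/dᵢ, giving dₒ = 1/(1/f − 1/(f+e)).
Magnification m = dᵢ/dₒ = (f+e)·(1/f − 1/(f+e)) = e/f = 25/38.2 ≈ 0.6545.

0.65×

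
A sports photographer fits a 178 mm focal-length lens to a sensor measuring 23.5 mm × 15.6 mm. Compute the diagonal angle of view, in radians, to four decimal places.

Sensor diagonal = √(23.5² + 15.6²) = √795.6100 ≈ 28.2066 mm.
Angle of view α = 2·arctan(d/2f) with d = 28.2066 mm and f = 178 mm.
d/2f = 0.07923; arctan(0.07923) ≈ 0.0791 rad, so α ≈ 0.1581 rad.

0.1581 rad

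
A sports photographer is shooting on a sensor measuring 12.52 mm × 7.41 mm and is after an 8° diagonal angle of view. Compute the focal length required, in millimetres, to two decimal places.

Sensor diagonal = √(12.52² + 7.41²) = √211.6585 ≈ 14.5485 mm.
From α = 2·arctan(d/2f) we get f = d / (2·tan(α/2)).
With d = 14.5485 mm and α/2 = 4°, tan(α/2) ≈ 0.06993, so f ≈ 14.5485 / 0.13985 ≈ 104.0265 mm.

104.03 mm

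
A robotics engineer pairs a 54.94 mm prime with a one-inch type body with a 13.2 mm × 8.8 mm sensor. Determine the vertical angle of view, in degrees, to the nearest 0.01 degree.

Angle of view α = 2·arctan(h/2f) with h = 8.8 mm and f = 54.94 mm.
h/2f = 0.08009; arctan(0.08009) ≈ 4.5789°, so α ≈ 9.1578°.

9.16°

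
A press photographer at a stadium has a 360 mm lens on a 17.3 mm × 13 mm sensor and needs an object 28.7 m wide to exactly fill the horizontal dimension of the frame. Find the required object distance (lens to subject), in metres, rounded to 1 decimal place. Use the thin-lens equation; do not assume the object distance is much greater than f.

597.6 m

W: 28.7 m = 28700 mm.
Magnification m = w/W = dᵢ/dₒ; combined with 1/f = 1/dₒ + 1/dᵢ this gives dₒ = f·(1 + W/w).
dₒ = 360 mm × (1 + 28700/17.3) = 360 × 1659.9595 ≈ 597585.434 mm = 597.585 m.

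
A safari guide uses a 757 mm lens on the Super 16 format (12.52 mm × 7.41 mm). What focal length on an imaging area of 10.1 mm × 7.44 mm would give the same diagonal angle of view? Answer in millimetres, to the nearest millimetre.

Sensor diagonal = √(12.52² + 7.41²) = √211.6585 ≈ 14.5485 mm.
Sensor diagonal = √(10.1² + 7.44²) = √157.3636 ≈ 12.5445 mm.
Equal angle of view means equal diagonal/f ratio, so f₂ = f₁ · (diagonal₂/diagonal₁) = 757 × 12.5445/14.5485.
f₂ = 757 × 0.86225 ≈ 652.725 mm.

653 mm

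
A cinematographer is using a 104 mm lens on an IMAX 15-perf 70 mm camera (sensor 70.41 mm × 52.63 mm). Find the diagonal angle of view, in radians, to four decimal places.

Sensor diagonal = √(70.41² + 52.63²) = √7727.4850 ≈ 87.9061 mm.
Angle of view α = 2·arctan(d/2f) with d = 87.9061 mm and f = 104 mm.
d/2f = 0.42263; arctan(0.42263) ≈ 0.3999 rad, so α ≈ 0.7997 rad.

0.7997 rad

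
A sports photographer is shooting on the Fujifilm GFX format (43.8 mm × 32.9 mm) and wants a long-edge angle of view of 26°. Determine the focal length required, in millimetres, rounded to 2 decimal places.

94.86 mm

From α = 2·arctan(w/2f) we get f = w / (2·tan(α/2)).
With w = 43.8 mm and α/2 = 13°, tan(α/2) ≈ 0.23087, so f ≈ 43.8 / 0.46174 ≈ 94.8593 mm.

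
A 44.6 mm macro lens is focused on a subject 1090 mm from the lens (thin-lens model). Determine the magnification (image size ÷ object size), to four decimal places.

0.0427×

Thin lens: 1/f = 1/dₒ + 1/dᵢ → 1/dᵢ = 1/44.6 − 1/1090 = 0.0215041 mm⁻¹, so dᵢ ≈ 46.5028 mm.
Magnification m = dᵢ/dₒ = 46.5028/1090 ≈ 0.04266.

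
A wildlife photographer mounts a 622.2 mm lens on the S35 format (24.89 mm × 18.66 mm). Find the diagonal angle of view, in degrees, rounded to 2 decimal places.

2.86°

Sensor diagonal = √(24.89² + 18.66²) = √967.7077 ≈ 31.1080 mm.
Angle of view α = 2·arctan(d/2f) with d = 31.1080 mm and f = 622.2 mm.
d/2f = 0.02500; arctan(0.02500) ≈ 1.4320°, so α ≈ 2.8640°.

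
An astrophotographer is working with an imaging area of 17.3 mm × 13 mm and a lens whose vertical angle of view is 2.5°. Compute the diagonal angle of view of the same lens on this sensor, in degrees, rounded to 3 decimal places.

From the vertical AOV: f = 13 / (2·tan(1.25°)) = 13 / 0.04364 ≈ 297.8908 mm.
Sensor diagonal = √(17.3² + 13²) = √468.2900 ≈ 21.6400 mm.
Diagonal AOV = 2·arctan(21.6400 / (2 × 297.8908)) = 2·arctan(0.03632) ≈ 4.1604°.

4.160°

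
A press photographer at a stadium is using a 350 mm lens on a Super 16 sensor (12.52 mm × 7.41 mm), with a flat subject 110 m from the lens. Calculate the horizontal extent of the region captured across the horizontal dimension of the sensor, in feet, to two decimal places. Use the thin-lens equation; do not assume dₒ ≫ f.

12.87 ft

dₒ: 110 m = 110000 mm.
Similar triangles through the lens centre give W/dₒ = w/dᵢ; with 1/f = 1/dₒ + 1/dᵢ this gives W = w·(dₒ − f)/f.
W = 12.52 mm × (110000 − 350) / 350 = 12.52 × 313.2857 ≈ 3922.337 mm = 3922.337/304.8 ft = 12.8686 ft.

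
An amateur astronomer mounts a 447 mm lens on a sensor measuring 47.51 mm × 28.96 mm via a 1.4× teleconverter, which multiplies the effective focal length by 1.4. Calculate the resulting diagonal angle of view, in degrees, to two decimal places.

Effective focal length f = 447 × 1.4 = 625.8 mm.
Sensor diagonal = √(47.51² + 28.96²) = √3095.8817 ≈ 55.6406 mm.
α = 2·arctan(55.641 / (2 × 625.8)) = 2·arctan(0.04446) ≈ 5.0909°.

5.09°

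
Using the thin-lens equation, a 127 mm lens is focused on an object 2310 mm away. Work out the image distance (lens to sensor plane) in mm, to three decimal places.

134.388 mm

1/dᵢ = 1/f − 1/dₒ = 1/127 − 1/2310 = 0.0074411 mm⁻¹.
dᵢ = 1/0.0074411 ≈ 134.3885 mm.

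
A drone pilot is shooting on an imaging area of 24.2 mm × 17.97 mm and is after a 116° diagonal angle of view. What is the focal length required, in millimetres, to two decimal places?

Sensor diagonal = √(24.2² + 17.97²) = √908.5609 ≈ 30.1423 mm.
From α = 2·arctan(d/2f) we get f = d / (2·tan(α/2)).
With d = 30.1423 mm and α/2 = 58°, tan(α/2) ≈ 1.60033, so f ≈ 30.1423 / 3.20067 ≈ 9.4175 mm.

9.42 mm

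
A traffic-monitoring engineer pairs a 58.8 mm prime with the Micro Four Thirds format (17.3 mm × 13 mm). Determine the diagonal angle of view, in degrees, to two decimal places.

20.85°

Sensor diagonal = √(17.3² + 13²) = √468.2900 ≈ 21.6400 mm.
Angle of view α = 2·arctan(d/2f) with d = 21.6400 mm and f = 58.8 mm.
d/2f = 0.18401; arctan(0.18401) ≈ 10.4266°, so α ≈ 20.8531°.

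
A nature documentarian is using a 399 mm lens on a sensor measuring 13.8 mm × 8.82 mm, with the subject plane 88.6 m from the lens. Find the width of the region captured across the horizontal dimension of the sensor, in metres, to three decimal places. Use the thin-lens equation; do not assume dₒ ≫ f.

3.051 m

dₒ: 88.6 m = 88600 mm.
Similar triangles through the lens centre give W/dₒ = w/dᵢ; with 1/f = 1/dₒ + 1/dᵢ this gives W = w·(dₒ − f)/f.
W = 13.8 mm × (88600 − 399) / 399 = 13.8 × 221.0551 ≈ 3050.561 mm = 3.05056 m.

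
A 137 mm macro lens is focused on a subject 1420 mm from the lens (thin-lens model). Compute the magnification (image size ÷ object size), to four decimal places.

Thin lens: 1/f = 1/dₒ + 1/dᵢ → 1/dᵢ = 1/137 − 1/1420 = 0.0065950 mm⁻¹, so dᵢ ≈ 151.6290 mm.
Magnification m = dᵢ/dₒ = 151.6290/1420 ≈ 0.10678.

0.1068×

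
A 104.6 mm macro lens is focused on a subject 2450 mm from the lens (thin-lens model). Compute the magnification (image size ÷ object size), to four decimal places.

0.0446×

Thin lens: 1/f = 1/dₒ + 1/dᵢ → 1/dᵢ = 1/104.6 − 1/2450 = 0.0091521 mm⁻¹, so dᵢ ≈ 109.2649 mm.
Magnification m = dᵢ/dₒ = 109.2649/2450 ≈ 0.04460.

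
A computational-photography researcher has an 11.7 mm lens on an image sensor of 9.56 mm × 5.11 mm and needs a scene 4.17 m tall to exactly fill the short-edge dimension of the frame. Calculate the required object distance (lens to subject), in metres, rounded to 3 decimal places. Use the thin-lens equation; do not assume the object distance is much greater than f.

W: 4.17 m = 4170 mm.
Magnification m = h/W = dᵢ/dₒ; combined with 1/f = 1/dₒ + 1/dᵢ this gives dₒ = f·(1 + W/h).
dₒ = 11.7 mm × (1 + 4170/5.11) = 11.7 × 817.0470 ≈ 9559.450 mm = 9.55945 m.

9.559 m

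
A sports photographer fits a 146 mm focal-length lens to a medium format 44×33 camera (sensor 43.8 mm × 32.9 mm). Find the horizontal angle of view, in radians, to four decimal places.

Angle of view α = 2·arctan(w/2f) with w = 43.8 mm and f = 146 mm.
w/2f = 0.15000; arctan(0.15000) ≈ 0.1489 rad, so α ≈ 0.2978 rad.

0.2978 rad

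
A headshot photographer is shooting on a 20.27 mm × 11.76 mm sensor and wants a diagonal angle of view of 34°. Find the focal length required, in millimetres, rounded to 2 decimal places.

38.33 mm

Sensor diagonal = √(20.27² + 11.76²) = √549.1705 ≈ 23.4344 mm.
From α = 2·arctan(d/2f) we get f = d / (2·tan(α/2)).
With d = 23.4344 mm and α/2 = 17°, tan(α/2) ≈ 0.30573, so f ≈ 23.4344 / 0.61146 ≈ 38.3252 mm.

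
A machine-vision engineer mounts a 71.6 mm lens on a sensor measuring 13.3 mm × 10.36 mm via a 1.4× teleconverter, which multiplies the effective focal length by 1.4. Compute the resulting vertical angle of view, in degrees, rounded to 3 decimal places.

5.916°

Effective focal length f = 71.6 × 1.4 = 100.24 mm.
α = 2·arctan(10.36 / (2 × 100.24)) = 2·arctan(0.05168) ≈ 5.9164°.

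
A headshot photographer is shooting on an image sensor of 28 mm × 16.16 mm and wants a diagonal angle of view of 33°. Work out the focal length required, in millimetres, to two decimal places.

54.57 mm

Sensor diagonal = √(28² + 16.16²) = √1045.1456 ≈ 32.3287 mm.
From α = 2·arctan(d/2f) we get f = d / (2·tan(α/2)).
With d = 32.3287 mm and α/2 = 16.5°, tan(α/2) ≈ 0.29621, so f ≈ 32.3287 / 0.59243 ≈ 54.5700 mm.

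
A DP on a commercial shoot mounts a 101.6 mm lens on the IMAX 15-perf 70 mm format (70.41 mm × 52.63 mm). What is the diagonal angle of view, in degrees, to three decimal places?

Sensor diagonal = √(70.41² + 52.63²) = √7727.4850 ≈ 87.9061 mm.
Angle of view α = 2·arctan(d/2f) with d = 87.9061 mm and f = 101.6 mm.
d/2f = 0.43261; arctan(0.43261) ≈ 23.3937°, so α ≈ 46.7875°.

46.787°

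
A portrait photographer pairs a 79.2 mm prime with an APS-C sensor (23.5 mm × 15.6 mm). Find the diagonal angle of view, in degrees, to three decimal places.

Sensor diagonal = √(23.5² + 15.6²) = √795.6100 ≈ 28.2066 mm.
Angle of view α = 2·arctan(d/2f) with d = 28.2066 mm and f = 79.2 mm.
d/2f = 0.17807; arctan(0.17807) ≈ 10.0969°, so α ≈ 20.1938°.

20.194°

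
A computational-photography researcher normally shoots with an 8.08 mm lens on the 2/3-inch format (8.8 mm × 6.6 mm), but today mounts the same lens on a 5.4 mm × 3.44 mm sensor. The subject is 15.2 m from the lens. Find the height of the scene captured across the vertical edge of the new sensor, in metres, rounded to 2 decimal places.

6.47 m

The focal length stays 8.08 mm; the relevant sensor dimension is now h = 3.44 mm. Object distance dₒ = 15.2 m = 15200 mm.
Thin-lens field height W = h·(dₒ − f)/f = 3.44 × (15200 − 8.08)/8.08 ≈ 6467.847 mm = 6.46785 m.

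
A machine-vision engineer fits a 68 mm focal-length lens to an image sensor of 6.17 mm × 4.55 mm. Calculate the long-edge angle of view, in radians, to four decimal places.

Angle of view α = 2·arctan(w/2f) with w = 6.17 mm and f = 68 mm.
w/2f = 0.04537; arctan(0.04537) ≈ 0.0453 rad, so α ≈ 0.0907 rad.

0.0907 rad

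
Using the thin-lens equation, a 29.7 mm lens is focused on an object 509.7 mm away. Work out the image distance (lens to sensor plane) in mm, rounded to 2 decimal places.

1/dᵢ = 1/f − 1/dₒ = 1/29.7 − 1/509.7 = 0.0317081 mm⁻¹.
dᵢ = 1/0.0317081 ≈ 31.5377 mm.

31.54 mm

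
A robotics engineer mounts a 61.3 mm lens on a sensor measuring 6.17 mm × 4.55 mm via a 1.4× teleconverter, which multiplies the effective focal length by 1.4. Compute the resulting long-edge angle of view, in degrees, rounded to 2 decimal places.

4.12°

Effective focal length f = 61.3 × 1.4 = 85.82 mm.
α = 2·arctan(6.17 / (2 × 85.82)) = 2·arctan(0.03595) ≈ 4.1175°.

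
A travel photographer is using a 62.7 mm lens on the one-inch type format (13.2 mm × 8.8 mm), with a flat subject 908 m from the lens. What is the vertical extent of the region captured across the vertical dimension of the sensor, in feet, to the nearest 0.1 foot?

dₒ: 908 m = 908000 mm.
Similar triangles through the lens centre give W/dₒ = h/dᵢ; with 1/f = 1/dₒ + 1/dᵢ this gives W = h·(dₒ − f)/f.
W = 8.8 mm × (908000 − 62.7) / 62.7 = 8.8 × 14480.6587 ≈ 127429.796 mm = 127429.796/304.8 ft = 418.077 ft.

418.1 ft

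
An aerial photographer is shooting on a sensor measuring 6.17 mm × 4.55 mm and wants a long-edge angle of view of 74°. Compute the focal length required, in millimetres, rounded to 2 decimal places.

From α = 2·arctan(w/2f) we get f = w / (2·tan(α/2)).
With w = 6.17 mm and α/2 = 37°, tan(α/2) ≈ 0.75355, so f ≈ 6.17 / 1.50711 ≈ 4.0939 mm.

4.09 mm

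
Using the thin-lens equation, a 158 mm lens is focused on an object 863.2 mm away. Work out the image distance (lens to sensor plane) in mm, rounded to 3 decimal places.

193.400 mm

1/dᵢ = 1/f − 1/dₒ = 1/158 − 1/863.2 = 0.0051706 mm⁻¹.
dᵢ = 1/0.0051706 ≈ 193.3999 mm.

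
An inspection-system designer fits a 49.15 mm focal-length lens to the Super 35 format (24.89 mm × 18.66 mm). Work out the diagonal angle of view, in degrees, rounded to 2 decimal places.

35.12°

Sensor diagonal = √(24.89² + 18.66²) = √967.7077 ≈ 31.1080 mm.
Angle of view α = 2·arctan(d/2f) with d = 31.1080 mm and f = 49.15 mm.
d/2f = 0.31646; arctan(0.31646) ≈ 17.5605°, so α ≈ 35.1210°.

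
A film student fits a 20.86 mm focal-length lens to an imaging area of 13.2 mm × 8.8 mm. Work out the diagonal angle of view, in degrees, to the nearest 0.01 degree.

Sensor diagonal = √(13.2² + 8.8²) = √251.6800 ≈ 15.8644 mm.
Angle of view α = 2·arctan(d/2f) with d = 15.8644 mm and f = 20.86 mm.
d/2f = 0.38026; arctan(0.38026) ≈ 20.8198°, so α ≈ 41.6396°.

41.64°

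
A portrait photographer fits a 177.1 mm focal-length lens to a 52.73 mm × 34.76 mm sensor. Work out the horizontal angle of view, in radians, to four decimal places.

Angle of view α = 2·arctan(w/2f) with w = 52.73 mm and f = 177.1 mm.
w/2f = 0.14887; arctan(0.14887) ≈ 0.1478 rad, so α ≈ 0.2956 rad.

0.2956 rad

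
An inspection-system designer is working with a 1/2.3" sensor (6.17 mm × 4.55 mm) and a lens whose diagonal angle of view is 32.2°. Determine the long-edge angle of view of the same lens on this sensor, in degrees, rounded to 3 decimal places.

Sensor diagonal = √(6.17² + 4.55²) = √58.7714 ≈ 7.6663 mm.
From the diagonal AOV: f = 7.6663 / (2·tan(16.1°)) = 7.6663 / 0.57727 ≈ 13.2802 mm.
Long-edge AOV = 2·arctan(6.17 / (2 × 13.2802)) = 2·arctan(0.23230) ≈ 26.1558°.

26.156°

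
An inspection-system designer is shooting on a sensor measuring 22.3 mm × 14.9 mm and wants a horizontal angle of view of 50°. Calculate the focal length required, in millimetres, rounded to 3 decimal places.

23.911 mm

From α = 2·arctan(w/2f) we get f = w / (2·tan(α/2)).
With w = 22.3 mm and α/2 = 25°, tan(α/2) ≈ 0.46631, so f ≈ 22.3 / 0.93262 ≈ 23.9113 mm.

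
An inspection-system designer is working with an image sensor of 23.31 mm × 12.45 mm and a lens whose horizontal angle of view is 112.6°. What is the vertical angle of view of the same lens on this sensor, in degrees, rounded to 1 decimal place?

From the horizontal AOV: f = 23.31 / (2·tan(56.3°)) = 23.31 / 2.99887 ≈ 7.7729 mm.
Vertical AOV = 2·arctan(12.45 / (2 × 7.7729)) = 2·arctan(0.80086) ≈ 77.3795°.

77.4°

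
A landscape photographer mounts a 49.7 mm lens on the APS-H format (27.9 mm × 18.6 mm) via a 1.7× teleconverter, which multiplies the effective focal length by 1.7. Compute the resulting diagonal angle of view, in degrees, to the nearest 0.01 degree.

22.45°

Effective focal length f = 49.7 × 1.7 = 84.49 mm.
Sensor diagonal = √(27.9² + 18.6²) = √1124.3700 ≈ 33.5316 mm.
α = 2·arctan(33.532 / (2 × 84.49)) = 2·arctan(0.19844) ≈ 22.4474°.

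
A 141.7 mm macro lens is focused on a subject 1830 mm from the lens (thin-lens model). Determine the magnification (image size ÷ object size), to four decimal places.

0.0839×

Thin lens: 1/f = 1/dₒ + 1/dᵢ → 1/dᵢ = 1/141.7 − 1/1830 = 0.0065107 mm⁻¹, so dᵢ ≈ 153.5930 mm.
Magnification m = dᵢ/dₒ = 153.5930/1830 ≈ 0.08393.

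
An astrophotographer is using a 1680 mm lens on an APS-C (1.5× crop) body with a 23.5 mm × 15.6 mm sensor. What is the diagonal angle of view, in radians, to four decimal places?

0.0168 rad

Sensor diagonal = √(23.5² + 15.6²) = √795.6100 ≈ 28.2066 mm.
Angle of view α = 2·arctan(d/2f) with d = 28.2066 mm and f = 1680 mm.
d/2f = 0.00839; arctan(0.00839) ≈ 0.0084 rad, so α ≈ 0.0168 rad.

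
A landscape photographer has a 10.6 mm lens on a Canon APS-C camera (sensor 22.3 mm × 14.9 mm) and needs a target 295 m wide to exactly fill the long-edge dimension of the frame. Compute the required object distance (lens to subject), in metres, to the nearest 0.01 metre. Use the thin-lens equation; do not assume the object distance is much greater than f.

140.23 m

W: 295 m = 295000 mm.
Magnification m = w/W = dᵢ/dₒ; combined with 1/f = 1/dₒ + 1/dᵢ this gives dₒ = f·(1 + W/w).
dₒ = 10.6 mm × (1 + 295000/22.3) = 10.6 × 13229.6996 ≈ 140234.815 mm = 140.235 m.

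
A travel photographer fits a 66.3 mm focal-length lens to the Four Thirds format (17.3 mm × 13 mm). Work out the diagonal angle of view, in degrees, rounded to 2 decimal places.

Sensor diagonal = √(17.3² + 13²) = √468.2900 ≈ 21.6400 mm.
Angle of view α = 2·arctan(d/2f) with d = 21.6400 mm and f = 66.3 mm.
d/2f = 0.16320; arctan(0.16320) ≈ 9.2688°, so α ≈ 18.5377°.

18.54°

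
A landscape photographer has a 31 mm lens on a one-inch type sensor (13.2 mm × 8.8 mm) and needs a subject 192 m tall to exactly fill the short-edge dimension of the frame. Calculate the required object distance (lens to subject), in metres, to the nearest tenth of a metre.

W: 192 m = 192000 mm.
Magnification m = h/W = dᵢ/dₒ; combined with 1/f = 1/dₒ + 1/dᵢ this gives dₒ = f·(1 + W/h).
dₒ = 31 mm × (1 + 192000/8.8) = 31 × 21819.1818 ≈ 676394.636 mm = 676.395 m.

676.4 m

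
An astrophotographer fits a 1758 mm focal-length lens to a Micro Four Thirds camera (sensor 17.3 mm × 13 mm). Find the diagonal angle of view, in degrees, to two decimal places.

Sensor diagonal = √(17.3² + 13²) = √468.2900 ≈ 21.6400 mm.
Angle of view α = 2·arctan(d/2f) with d = 21.6400 mm and f = 1758 mm.
d/2f = 0.00615; arctan(0.00615) ≈ 0.3526°, so α ≈ 0.7053°.

0.71°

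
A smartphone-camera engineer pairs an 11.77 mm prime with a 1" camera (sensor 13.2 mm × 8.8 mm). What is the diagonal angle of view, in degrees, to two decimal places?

Sensor diagonal = √(13.2² + 8.8²) = √251.6800 ≈ 15.8644 mm.
Angle of view α = 2·arctan(d/2f) with d = 15.8644 mm and f = 11.77 mm.
d/2f = 0.67393; arctan(0.67393) ≈ 33.9774°, so α ≈ 67.9548°.

67.95°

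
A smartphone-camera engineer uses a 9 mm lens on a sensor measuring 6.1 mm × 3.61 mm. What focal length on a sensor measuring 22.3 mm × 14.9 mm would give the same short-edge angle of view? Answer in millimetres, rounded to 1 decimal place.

Equal angle of view means equal height/f ratio, so f₂ = f₁ · (height₂/height₁) = 9 × 14.9/3.61.
f₂ = 9 × 4.12742 ≈ 37.147 mm.

37.1 mm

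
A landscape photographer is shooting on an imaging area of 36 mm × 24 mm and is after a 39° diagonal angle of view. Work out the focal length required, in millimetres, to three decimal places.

61.091 mm

Sensor diagonal = √(36² + 24²) = √1872.0000 ≈ 43.2666 mm.
From α = 2·arctan(d/2f) we get f = d / (2·tan(α/2)).
With d = 43.2666 mm and α/2 = 19.5°, tan(α/2) ≈ 0.35412, so f ≈ 43.2666 / 0.70824 ≈ 61.0906 mm.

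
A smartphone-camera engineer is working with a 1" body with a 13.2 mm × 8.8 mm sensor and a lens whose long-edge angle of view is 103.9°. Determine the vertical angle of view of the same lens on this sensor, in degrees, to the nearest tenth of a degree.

80.8°

From the long-edge AOV: f = 13.2 / (2·tan(51.95°)) = 13.2 / 2.55528 ≈ 5.1658 mm.
Vertical AOV = 2·arctan(8.8 / (2 × 5.1658)) = 2·arctan(0.85176) ≈ 80.8461°.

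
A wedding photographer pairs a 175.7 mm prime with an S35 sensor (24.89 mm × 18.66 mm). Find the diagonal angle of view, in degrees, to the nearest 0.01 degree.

10.12°

Sensor diagonal = √(24.89² + 18.66²) = √967.7077 ≈ 31.1080 mm.
Angle of view α = 2·arctan(d/2f) with d = 31.1080 mm and f = 175.7 mm.
d/2f = 0.08853; arctan(0.08853) ≈ 5.0590°, so α ≈ 10.1179°.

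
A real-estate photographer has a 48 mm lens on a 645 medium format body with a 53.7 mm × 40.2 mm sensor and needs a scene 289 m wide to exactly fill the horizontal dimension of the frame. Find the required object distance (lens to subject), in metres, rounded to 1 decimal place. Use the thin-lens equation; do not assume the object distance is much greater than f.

W: 289 m = 289000 mm.
Magnification m = w/W = dᵢ/dₒ; combined with 1/f = 1/dₒ + 1/dᵢ this gives dₒ = f·(1 + W/w).
dₒ = 48 mm × (1 + 289000/53.7) = 48 × 5382.7505 ≈ 258372.022 mm = 258.372 m.

258.4 m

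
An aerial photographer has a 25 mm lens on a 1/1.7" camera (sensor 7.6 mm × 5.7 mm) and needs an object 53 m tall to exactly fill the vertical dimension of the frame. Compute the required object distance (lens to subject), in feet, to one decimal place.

W: 53 m = 53000 mm.
Magnification m = h/W = dᵢ/dₒ; combined with 1/f = 1/dₒ + 1/dᵢ this gives dₒ = f·(1 + W/h).
dₒ = 25 mm × (1 + 53000/5.7) = 25 × 9299.2456 ≈ 232481.140 mm = 232481.140/304.8 ft = 762.733 ft.

762.7 ft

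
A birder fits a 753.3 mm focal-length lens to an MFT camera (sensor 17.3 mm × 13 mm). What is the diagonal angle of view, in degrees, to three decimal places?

1.646°

Sensor diagonal = √(17.3² + 13²) = √468.2900 ≈ 21.6400 mm.
Angle of view α = 2·arctan(d/2f) with d = 21.6400 mm and f = 753.3 mm.
d/2f = 0.01436; arctan(0.01436) ≈ 0.8229°, so α ≈ 1.6458°.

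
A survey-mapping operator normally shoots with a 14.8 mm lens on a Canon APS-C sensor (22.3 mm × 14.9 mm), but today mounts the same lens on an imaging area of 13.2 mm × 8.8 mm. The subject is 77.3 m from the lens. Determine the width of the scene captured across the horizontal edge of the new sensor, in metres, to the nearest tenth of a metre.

The focal length stays 14.8 mm; the relevant sensor dimension is now w = 13.2 mm. Object distance dₒ = 77.3 m = 77300 mm.
Thin-lens field width W = w·(dₒ − f)/f = 13.2 × (77300 − 14.8)/14.8 ≈ 68930.043 mm = 68.93 m.

68.9 m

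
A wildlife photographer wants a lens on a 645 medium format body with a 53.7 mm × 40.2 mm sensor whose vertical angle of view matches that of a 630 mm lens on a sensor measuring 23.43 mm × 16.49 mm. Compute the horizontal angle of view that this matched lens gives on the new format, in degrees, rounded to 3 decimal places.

2.003°

Equal vertical AOV ⇒ f₂ = f₁ · 40.2/16.49 = 630 × 2.43784 ≈ 1535.8399 mm.
Horizontal AOV on the new format = 2·arctan(53.7 / (2 × 1535.8399)) = 2·arctan(0.01748) ≈ 2.0031°.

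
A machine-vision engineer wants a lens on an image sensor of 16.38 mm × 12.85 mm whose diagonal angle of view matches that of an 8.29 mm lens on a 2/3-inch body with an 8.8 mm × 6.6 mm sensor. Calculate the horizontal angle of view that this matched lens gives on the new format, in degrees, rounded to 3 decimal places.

Sensor diagonal = √(8.8² + 6.6²) = √121.0000 ≈ 11.0000 mm.
Sensor diagonal = √(16.38² + 12.85²) = √433.4269 ≈ 20.8189 mm.
Equal diagonal AOV ⇒ f₂ = f₁ · 20.8189/11.0000 = 8.29 × 1.89263 ≈ 15.6899 mm.
Horizontal AOV on the new format = 2·arctan(16.38 / (2 × 15.6899)) = 2·arctan(0.52199) ≈ 55.1284°.

55.128°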